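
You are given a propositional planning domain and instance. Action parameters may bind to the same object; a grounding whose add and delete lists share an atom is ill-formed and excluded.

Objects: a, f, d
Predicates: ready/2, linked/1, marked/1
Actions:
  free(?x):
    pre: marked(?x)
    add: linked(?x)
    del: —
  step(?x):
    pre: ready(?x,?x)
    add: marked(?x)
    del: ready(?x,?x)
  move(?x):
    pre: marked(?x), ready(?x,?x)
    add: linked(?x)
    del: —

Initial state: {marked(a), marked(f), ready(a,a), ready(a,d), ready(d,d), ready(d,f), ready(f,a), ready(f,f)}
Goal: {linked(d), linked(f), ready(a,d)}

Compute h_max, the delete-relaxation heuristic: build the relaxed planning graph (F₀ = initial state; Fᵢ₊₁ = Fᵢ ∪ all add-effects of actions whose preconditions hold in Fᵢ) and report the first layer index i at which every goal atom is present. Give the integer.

F0 = init (8 atoms)
F1 = F0 ∪ {linked(a), linked(f), marked(d)}  (11 atoms)
F2 = F1 ∪ {linked(d)}  (12 atoms)
goal ⊆ F2  ⇒  h_max = 2

2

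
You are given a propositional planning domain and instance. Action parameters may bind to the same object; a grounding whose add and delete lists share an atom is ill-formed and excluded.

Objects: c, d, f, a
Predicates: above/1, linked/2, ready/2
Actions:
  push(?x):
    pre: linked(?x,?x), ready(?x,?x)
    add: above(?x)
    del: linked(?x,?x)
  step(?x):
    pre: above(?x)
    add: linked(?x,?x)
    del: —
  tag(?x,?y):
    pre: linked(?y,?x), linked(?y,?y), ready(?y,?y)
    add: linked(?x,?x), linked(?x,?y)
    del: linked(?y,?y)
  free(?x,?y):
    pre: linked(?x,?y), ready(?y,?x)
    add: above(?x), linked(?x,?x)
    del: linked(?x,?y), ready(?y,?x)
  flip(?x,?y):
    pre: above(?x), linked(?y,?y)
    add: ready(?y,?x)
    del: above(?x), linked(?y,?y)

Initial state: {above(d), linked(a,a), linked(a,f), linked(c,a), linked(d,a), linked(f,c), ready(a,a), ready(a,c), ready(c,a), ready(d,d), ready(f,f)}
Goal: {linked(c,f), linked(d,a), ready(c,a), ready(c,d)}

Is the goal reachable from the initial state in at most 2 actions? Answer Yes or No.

1. tag(f,a)  →  {above(d), linked(a,f), linked(c,a), linked(d,a), linked(f,a), linked(f,c), linked(f,f), ready(a,a), ready(a,c), ready(c,a), ready(d,d), ready(f,f)}
2. tag(c,f)  →  {above(d), linked(a,f), linked(c,a), linked(c,c), linked(c,f), linked(d,a), linked(f,a), linked(f,c), ready(a,a), ready(a,c), ready(c,a), ready(d,d), ready(f,f)}
3. flip(d,c)  →  {linked(a,f), linked(c,a), linked(c,f), linked(d,a), linked(f,a), linked(f,c), ready(a,a), ready(a,c), ready(c,a), ready(c,d), ready(d,d), ready(f,f)}
optimal plan length = 3; 3 > 2

No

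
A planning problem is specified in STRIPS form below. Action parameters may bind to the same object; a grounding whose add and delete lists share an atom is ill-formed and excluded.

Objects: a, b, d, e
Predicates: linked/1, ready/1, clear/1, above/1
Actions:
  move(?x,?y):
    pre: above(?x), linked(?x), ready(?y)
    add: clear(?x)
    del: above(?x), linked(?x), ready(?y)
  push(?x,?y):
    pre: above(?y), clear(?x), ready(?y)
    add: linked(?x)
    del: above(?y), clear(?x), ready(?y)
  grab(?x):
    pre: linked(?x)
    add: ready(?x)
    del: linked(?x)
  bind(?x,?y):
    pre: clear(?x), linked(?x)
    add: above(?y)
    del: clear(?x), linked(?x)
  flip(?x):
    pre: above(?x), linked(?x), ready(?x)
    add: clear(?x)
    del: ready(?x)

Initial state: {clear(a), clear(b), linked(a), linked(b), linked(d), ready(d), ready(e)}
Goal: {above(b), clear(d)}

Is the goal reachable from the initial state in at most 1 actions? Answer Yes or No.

No

1. bind(a,b)  →  {above(b), clear(b), linked(b), linked(d), ready(d), ready(e)}
2. bind(b,d)  →  {above(b), above(d), linked(d), ready(d), ready(e)}
3. move(d,d)  →  {above(b), clear(d), ready(e)}
optimal plan length = 3; 3 > 1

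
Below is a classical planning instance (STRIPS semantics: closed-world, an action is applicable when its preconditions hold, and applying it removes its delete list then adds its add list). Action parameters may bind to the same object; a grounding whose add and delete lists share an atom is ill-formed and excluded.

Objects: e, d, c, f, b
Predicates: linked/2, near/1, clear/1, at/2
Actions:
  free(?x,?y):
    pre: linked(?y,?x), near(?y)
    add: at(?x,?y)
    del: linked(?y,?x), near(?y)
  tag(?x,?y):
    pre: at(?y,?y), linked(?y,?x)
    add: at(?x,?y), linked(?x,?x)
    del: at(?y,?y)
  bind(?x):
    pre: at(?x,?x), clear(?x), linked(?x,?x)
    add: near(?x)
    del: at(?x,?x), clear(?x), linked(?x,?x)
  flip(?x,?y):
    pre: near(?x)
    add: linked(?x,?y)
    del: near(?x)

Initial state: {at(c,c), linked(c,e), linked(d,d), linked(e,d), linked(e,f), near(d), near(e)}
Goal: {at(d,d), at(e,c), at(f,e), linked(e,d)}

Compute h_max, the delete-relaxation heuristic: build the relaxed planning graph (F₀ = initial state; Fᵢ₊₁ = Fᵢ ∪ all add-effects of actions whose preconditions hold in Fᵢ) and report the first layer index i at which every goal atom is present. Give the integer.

1

F0 = init (7 atoms)
F1 = F0 ∪ {at(d,d), at(d,e), at(e,c), at(f,e), linked(d,b), linked(d,c), linked(d,e), linked(d,f), linked(e,b), linked(e,c), linked(e,e)}  (18 atoms)
goal ⊆ F1  ⇒  h_max = 1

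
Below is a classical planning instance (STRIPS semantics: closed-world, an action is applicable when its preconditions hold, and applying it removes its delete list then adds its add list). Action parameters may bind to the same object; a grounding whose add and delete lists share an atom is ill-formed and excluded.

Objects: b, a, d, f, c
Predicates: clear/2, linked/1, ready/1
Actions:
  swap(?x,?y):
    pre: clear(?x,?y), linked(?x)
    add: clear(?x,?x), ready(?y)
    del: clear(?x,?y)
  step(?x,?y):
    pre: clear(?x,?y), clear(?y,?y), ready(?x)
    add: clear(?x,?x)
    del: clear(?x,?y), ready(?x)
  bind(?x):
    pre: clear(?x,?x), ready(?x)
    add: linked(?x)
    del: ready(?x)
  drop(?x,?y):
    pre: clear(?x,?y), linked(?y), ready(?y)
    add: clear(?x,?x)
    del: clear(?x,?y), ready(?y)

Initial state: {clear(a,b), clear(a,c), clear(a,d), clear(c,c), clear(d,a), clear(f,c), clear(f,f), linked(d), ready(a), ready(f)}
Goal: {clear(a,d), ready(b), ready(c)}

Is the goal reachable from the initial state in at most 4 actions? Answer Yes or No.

1. step(a,c)  →  {clear(a,a), clear(a,b), clear(a,d), clear(c,c), clear(d,a), clear(f,c), clear(f,f), linked(d), ready(f)}
2. swap(d,a)  →  {clear(a,a), clear(a,b), clear(a,d), clear(c,c), clear(d,d), clear(f,c), clear(f,f), linked(d), ready(a), ready(f)}
3. bind(a)  →  {clear(a,a), clear(a,b), clear(a,d), clear(c,c), clear(d,d), clear(f,c), clear(f,f), linked(a), linked(d), ready(f)}
4. swap(a,b)  →  {clear(a,a), clear(a,d), clear(c,c), clear(d,d), clear(f,c), clear(f,f), linked(a), linked(d), ready(b), ready(f)}
5. bind(f)  →  {clear(a,a), clear(a,d), clear(c,c), clear(d,d), clear(f,c), clear(f,f), linked(a), linked(d), linked(f), ready(b)}
6. swap(f,c)  →  {clear(a,a), clear(a,d), clear(c,c), clear(d,d), clear(f,f), linked(a), linked(d), linked(f), ready(b), ready(c)}
optimal plan length = 6; 6 > 4

No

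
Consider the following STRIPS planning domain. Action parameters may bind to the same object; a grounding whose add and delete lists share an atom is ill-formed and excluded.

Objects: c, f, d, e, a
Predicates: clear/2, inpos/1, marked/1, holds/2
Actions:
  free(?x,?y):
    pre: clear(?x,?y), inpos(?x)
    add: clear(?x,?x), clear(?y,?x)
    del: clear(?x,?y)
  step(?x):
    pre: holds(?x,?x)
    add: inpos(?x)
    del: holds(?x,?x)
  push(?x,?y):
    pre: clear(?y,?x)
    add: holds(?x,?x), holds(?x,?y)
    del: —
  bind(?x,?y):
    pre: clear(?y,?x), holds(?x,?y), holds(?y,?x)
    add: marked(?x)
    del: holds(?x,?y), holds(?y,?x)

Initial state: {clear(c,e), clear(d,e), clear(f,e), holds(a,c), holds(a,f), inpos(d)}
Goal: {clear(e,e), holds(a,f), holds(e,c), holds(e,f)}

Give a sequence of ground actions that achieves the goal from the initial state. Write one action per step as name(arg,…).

1. free(d,e)  →  {clear(c,e), clear(d,d), clear(e,d), clear(f,e), holds(a,c), holds(a,f), inpos(d)}
2. push(e,c)  →  {clear(c,e), clear(d,d), clear(e,d), clear(f,e), holds(a,c), holds(a,f), holds(e,c), holds(e,e), inpos(d)}
3. step(e)  →  {clear(c,e), clear(d,d), clear(e,d), clear(f,e), holds(a,c), holds(a,f), holds(e,c), inpos(d), inpos(e)}
4. free(e,d)  →  {clear(c,e), clear(d,d), clear(d,e), clear(e,e), clear(f,e), holds(a,c), holds(a,f), holds(e,c), inpos(d), inpos(e)}
5. push(e,f)  →  {clear(c,e), clear(d,d), clear(d,e), clear(e,e), clear(f,e), holds(a,c), holds(a,f), holds(e,c), holds(e,e), holds(e,f), inpos(d), inpos(e)}

free(d,e); push(e,c); step(e); free(e,d); push(e,f)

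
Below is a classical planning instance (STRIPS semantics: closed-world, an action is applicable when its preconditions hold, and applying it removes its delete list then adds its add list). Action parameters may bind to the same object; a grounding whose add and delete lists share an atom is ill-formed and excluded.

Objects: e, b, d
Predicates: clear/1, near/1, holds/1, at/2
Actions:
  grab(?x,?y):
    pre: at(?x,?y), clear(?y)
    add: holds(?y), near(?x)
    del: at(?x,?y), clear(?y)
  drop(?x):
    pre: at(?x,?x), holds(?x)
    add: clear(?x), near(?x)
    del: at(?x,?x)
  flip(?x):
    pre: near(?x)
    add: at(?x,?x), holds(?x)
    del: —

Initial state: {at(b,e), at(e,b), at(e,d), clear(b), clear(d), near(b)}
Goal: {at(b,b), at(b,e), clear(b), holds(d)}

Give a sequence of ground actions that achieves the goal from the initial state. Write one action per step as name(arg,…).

grab(e,d); flip(b)

1. grab(e,d)  →  {at(b,e), at(e,b), clear(b), holds(d), near(b), near(e)}
2. flip(b)  →  {at(b,b), at(b,e), at(e,b), clear(b), holds(b), holds(d), near(b), near(e)}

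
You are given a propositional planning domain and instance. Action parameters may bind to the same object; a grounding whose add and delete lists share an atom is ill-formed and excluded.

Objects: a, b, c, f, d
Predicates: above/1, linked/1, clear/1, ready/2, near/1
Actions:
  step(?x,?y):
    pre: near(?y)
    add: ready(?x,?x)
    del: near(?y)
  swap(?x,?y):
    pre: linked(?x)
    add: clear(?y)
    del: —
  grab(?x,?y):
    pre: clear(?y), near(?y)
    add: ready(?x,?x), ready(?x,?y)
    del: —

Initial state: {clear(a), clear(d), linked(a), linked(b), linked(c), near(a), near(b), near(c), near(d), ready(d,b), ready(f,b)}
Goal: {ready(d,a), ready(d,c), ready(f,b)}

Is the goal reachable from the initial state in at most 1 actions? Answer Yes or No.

No

1. swap(a,c)  →  {clear(a), clear(c), clear(d), linked(a), linked(b), linked(c), near(a), near(b), near(c), near(d), ready(d,b), ready(f,b)}
2. grab(d,a)  →  {clear(a), clear(c), clear(d), linked(a), linked(b), linked(c), near(a), near(b), near(c), near(d), ready(d,a), ready(d,b), ready(d,d), ready(f,b)}
3. grab(d,c)  →  {clear(a), clear(c), clear(d), linked(a), linked(b), linked(c), near(a), near(b), near(c), near(d), ready(d,a), ready(d,b), ready(d,c), ready(d,d), ready(f,b)}
optimal plan length = 3; 3 > 1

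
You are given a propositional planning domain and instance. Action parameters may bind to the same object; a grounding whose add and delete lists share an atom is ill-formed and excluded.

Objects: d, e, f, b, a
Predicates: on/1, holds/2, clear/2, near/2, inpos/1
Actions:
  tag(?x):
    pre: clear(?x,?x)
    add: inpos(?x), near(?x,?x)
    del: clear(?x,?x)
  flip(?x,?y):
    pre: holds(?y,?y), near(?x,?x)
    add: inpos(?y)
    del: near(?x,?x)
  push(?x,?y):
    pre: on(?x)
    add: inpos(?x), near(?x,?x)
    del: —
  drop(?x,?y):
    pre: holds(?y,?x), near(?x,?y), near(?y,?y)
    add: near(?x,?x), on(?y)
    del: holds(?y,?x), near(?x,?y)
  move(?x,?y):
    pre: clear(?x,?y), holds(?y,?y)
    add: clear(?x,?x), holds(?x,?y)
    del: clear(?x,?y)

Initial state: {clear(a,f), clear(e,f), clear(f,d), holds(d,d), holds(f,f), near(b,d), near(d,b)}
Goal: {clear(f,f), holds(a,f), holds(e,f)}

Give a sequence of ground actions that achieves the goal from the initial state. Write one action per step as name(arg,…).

move(e,f); move(f,d); move(a,f)

1. move(e,f)  →  {clear(a,f), clear(e,e), clear(f,d), holds(d,d), holds(e,f), holds(f,f), near(b,d), near(d,b)}
2. move(f,d)  →  {clear(a,f), clear(e,e), clear(f,f), holds(d,d), holds(e,f), holds(f,d), holds(f,f), near(b,d), near(d,b)}
3. move(a,f)  →  {clear(a,a), clear(e,e), clear(f,f), holds(a,f), holds(d,d), holds(e,f), holds(f,d), holds(f,f), near(b,d), near(d,b)}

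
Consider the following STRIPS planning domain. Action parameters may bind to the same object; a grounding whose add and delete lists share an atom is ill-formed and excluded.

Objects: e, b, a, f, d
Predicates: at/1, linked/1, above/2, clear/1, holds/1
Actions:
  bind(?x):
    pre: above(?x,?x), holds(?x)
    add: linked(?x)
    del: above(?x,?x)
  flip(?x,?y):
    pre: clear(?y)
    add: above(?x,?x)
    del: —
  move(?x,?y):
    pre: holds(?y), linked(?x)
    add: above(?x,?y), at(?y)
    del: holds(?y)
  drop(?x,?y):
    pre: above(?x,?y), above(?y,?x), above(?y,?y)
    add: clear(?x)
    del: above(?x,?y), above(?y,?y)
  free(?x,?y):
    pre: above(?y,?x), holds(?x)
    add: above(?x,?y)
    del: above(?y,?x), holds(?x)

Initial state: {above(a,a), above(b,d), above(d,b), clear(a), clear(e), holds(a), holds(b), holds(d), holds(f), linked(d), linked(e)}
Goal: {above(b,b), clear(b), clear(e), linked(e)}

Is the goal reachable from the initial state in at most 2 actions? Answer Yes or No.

1. flip(b,e)  →  {above(a,a), above(b,b), above(b,d), above(d,b), clear(a), clear(e), holds(a), holds(b), holds(d), holds(f), linked(d), linked(e)}
2. flip(d,e)  →  {above(a,a), above(b,b), above(b,d), above(d,b), above(d,d), clear(a), clear(e), holds(a), holds(b), holds(d), holds(f), linked(d), linked(e)}
3. drop(b,d)  →  {above(a,a), above(b,b), above(d,b), clear(a), clear(b), clear(e), holds(a), holds(b), holds(d), holds(f), linked(d), linked(e)}
optimal plan length = 3; 3 > 2

No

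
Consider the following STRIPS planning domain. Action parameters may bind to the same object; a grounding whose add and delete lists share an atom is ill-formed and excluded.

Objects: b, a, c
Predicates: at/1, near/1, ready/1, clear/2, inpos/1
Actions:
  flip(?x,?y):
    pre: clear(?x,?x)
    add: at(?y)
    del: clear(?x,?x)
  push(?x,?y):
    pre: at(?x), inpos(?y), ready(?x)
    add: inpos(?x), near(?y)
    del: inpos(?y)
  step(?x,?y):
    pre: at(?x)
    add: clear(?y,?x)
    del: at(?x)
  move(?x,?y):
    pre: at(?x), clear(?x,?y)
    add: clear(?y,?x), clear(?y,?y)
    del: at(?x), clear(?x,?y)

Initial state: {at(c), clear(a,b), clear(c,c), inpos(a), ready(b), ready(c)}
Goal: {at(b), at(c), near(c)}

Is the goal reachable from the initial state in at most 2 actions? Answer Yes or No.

1. flip(c,b)  →  {at(b), at(c), clear(a,b), inpos(a), ready(b), ready(c)}
2. push(c,a)  →  {at(b), at(c), clear(a,b), inpos(c), near(a), ready(b), ready(c)}
3. push(b,c)  →  {at(b), at(c), clear(a,b), inpos(b), near(a), near(c), ready(b), ready(c)}
optimal plan length = 3; 3 > 2

No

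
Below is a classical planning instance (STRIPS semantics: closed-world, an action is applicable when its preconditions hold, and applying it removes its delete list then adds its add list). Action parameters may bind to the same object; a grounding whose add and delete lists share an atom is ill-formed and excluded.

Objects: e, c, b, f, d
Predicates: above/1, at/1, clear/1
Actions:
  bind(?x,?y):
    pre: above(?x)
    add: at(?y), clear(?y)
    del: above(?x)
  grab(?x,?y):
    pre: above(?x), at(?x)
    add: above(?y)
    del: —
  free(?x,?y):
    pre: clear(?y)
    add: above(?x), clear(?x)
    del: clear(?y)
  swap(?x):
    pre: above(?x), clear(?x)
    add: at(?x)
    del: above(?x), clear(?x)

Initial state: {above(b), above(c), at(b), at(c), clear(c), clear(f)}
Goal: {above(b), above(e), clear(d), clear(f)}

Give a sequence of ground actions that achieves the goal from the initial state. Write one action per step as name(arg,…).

bind(c,d); grab(b,e)

1. bind(c,d)  →  {above(b), at(b), at(c), at(d), clear(c), clear(d), clear(f)}
2. grab(b,e)  →  {above(b), above(e), at(b), at(c), at(d), clear(c), clear(d), clear(f)}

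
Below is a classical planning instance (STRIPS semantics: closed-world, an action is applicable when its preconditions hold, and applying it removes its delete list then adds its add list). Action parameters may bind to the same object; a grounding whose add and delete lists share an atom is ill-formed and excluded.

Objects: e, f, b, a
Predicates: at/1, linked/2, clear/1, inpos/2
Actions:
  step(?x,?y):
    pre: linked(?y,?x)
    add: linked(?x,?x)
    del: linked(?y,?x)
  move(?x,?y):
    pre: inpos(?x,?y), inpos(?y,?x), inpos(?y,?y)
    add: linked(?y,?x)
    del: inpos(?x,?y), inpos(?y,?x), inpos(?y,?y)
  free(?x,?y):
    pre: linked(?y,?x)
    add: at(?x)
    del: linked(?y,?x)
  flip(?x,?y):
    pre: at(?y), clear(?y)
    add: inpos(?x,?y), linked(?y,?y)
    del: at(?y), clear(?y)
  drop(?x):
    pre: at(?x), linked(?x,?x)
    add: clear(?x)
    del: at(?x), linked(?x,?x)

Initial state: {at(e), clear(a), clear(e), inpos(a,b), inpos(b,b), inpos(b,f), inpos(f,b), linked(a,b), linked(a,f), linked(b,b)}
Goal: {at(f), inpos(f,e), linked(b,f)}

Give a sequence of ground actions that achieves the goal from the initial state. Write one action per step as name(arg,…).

move(f,b); free(f,a); flip(f,e)

1. move(f,b)  →  {at(e), clear(a), clear(e), inpos(a,b), linked(a,b), linked(a,f), linked(b,b), linked(b,f)}
2. free(f,a)  →  {at(e), at(f), clear(a), clear(e), inpos(a,b), linked(a,b), linked(b,b), linked(b,f)}
3. flip(f,e)  →  {at(f), clear(a), inpos(a,b), inpos(f,e), linked(a,b), linked(b,b), linked(b,f), linked(e,e)}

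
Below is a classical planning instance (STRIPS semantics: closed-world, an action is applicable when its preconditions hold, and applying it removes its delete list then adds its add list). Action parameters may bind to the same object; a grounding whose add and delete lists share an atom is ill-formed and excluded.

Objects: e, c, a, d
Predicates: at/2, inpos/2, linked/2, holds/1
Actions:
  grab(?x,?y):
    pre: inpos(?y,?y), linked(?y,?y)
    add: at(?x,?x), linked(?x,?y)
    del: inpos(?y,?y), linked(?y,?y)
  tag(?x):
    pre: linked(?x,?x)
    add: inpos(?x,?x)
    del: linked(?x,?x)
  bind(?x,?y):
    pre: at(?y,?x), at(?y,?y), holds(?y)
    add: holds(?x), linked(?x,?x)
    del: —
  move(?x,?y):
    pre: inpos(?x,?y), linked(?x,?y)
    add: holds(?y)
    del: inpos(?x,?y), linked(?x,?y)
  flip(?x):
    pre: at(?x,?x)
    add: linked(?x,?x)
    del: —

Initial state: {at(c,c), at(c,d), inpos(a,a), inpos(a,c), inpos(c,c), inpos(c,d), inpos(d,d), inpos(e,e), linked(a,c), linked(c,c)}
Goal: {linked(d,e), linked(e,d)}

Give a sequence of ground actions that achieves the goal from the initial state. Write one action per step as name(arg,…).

1. grab(e,c)  →  {at(c,c), at(c,d), at(e,e), inpos(a,a), inpos(a,c), inpos(c,d), inpos(d,d), inpos(e,e), linked(a,c), linked(e,c)}
2. flip(e)  →  {at(c,c), at(c,d), at(e,e), inpos(a,a), inpos(a,c), inpos(c,d), inpos(d,d), inpos(e,e), linked(a,c), linked(e,c), linked(e,e)}
3. grab(d,e)  →  {at(c,c), at(c,d), at(d,d), at(e,e), inpos(a,a), inpos(a,c), inpos(c,d), inpos(d,d), linked(a,c), linked(d,e), linked(e,c)}
4. flip(d)  →  {at(c,c), at(c,d), at(d,d), at(e,e), inpos(a,a), inpos(a,c), inpos(c,d), inpos(d,d), linked(a,c), linked(d,d), linked(d,e), linked(e,c)}
5. grab(e,d)  →  {at(c,c), at(c,d), at(d,d), at(e,e), inpos(a,a), inpos(a,c), inpos(c,d), linked(a,c), linked(d,e), linked(e,c), linked(e,d)}

grab(e,c); flip(e); grab(d,e); flip(d); grab(e,d)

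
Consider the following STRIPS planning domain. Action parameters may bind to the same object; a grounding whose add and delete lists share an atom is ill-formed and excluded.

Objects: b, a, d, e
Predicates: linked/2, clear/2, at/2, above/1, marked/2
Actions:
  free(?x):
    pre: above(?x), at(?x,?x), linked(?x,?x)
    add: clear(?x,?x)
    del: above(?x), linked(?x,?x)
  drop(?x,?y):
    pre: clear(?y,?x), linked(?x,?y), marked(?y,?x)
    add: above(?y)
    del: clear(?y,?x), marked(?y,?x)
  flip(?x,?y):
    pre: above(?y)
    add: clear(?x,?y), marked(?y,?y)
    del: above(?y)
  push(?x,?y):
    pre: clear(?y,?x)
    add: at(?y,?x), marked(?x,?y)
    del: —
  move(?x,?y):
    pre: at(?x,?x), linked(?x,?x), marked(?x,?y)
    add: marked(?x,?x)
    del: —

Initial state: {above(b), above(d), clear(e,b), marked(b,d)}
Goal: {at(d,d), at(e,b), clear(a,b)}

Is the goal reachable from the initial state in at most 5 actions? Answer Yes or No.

Yes

1. flip(a,b)  →  {above(d), clear(a,b), clear(e,b), marked(b,b), marked(b,d)}
2. flip(d,d)  →  {clear(a,b), clear(d,d), clear(e,b), marked(b,b), marked(b,d), marked(d,d)}
3. push(b,e)  →  {at(e,b), clear(a,b), clear(d,d), clear(e,b), marked(b,b), marked(b,d), marked(b,e), marked(d,d)}
4. push(d,d)  →  {at(d,d), at(e,b), clear(a,b), clear(d,d), clear(e,b), marked(b,b), marked(b,d), marked(b,e), marked(d,d)}
optimal plan length = 4; 4 ≤ 5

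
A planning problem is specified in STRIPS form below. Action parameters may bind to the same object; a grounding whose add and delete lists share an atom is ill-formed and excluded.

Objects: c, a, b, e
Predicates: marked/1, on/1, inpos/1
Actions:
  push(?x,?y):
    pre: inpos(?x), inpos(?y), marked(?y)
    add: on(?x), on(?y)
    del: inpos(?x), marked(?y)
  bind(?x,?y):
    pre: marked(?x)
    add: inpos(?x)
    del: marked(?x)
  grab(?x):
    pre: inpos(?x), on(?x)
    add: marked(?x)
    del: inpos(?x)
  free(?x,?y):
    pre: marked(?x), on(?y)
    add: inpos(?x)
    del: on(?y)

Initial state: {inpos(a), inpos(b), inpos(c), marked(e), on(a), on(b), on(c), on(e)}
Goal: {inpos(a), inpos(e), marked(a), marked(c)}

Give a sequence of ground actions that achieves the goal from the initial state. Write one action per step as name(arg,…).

bind(e,c); grab(c); grab(a); free(a,c)

1. bind(e,c)  →  {inpos(a), inpos(b), inpos(c), inpos(e), on(a), on(b), on(c), on(e)}
2. grab(c)  →  {inpos(a), inpos(b), inpos(e), marked(c), on(a), on(b), on(c), on(e)}
3. grab(a)  →  {inpos(b), inpos(e), marked(a), marked(c), on(a), on(b), on(c), on(e)}
4. free(a,c)  →  {inpos(a), inpos(b), inpos(e), marked(a), marked(c), on(a), on(b), on(e)}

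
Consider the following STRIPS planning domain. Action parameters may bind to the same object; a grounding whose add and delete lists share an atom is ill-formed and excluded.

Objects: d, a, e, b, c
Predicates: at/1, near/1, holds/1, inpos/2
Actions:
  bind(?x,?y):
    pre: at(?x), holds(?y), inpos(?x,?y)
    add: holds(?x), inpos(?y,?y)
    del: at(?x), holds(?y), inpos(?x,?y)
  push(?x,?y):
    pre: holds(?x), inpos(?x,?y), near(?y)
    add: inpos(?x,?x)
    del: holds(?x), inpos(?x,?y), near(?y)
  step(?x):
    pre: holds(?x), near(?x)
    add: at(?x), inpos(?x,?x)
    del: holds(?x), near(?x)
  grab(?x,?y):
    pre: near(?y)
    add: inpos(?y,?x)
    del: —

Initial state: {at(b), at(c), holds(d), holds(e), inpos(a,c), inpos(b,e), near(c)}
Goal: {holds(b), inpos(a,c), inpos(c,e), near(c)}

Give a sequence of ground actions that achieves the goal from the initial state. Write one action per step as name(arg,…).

bind(b,e); grab(e,c)

1. bind(b,e)  →  {at(c), holds(b), holds(d), inpos(a,c), inpos(e,e), near(c)}
2. grab(e,c)  →  {at(c), holds(b), holds(d), inpos(a,c), inpos(c,e), inpos(e,e), near(c)}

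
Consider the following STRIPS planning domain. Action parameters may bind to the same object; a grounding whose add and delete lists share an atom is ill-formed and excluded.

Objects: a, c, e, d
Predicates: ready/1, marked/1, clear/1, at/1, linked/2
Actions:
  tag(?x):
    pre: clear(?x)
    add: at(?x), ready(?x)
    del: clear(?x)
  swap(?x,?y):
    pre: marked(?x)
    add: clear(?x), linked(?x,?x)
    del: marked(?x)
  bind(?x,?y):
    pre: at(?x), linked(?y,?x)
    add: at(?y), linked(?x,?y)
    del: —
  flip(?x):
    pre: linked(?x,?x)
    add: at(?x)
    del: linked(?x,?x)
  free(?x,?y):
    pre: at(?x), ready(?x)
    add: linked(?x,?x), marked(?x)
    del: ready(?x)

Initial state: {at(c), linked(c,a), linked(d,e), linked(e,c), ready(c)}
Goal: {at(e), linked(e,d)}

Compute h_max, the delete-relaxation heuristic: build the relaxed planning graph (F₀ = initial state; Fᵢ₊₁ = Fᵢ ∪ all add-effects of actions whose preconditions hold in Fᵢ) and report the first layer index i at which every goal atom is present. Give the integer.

F0 = init (5 atoms)
F1 = F0 ∪ {at(e), linked(c,c), linked(c,e), marked(c)}  (9 atoms)
F2 = F1 ∪ {at(d), clear(c), linked(e,d)}  (12 atoms)
goal ⊆ F2  ⇒  h_max = 2

2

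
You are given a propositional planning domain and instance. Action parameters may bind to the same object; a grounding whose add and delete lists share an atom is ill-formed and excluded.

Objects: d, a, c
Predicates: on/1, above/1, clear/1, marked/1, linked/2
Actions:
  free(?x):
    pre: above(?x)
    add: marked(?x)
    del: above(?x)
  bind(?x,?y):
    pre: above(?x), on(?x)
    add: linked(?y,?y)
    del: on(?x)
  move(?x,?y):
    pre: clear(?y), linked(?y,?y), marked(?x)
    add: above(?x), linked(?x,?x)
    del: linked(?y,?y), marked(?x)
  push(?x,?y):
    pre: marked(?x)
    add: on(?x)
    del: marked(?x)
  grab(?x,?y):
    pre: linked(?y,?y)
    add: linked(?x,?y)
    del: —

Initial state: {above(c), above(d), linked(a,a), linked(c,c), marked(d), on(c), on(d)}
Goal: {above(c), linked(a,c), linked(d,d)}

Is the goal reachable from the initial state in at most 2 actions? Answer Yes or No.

1. bind(d,d)  →  {above(c), above(d), linked(a,a), linked(c,c), linked(d,d), marked(d), on(c)}
2. grab(a,c)  →  {above(c), above(d), linked(a,a), linked(a,c), linked(c,c), linked(d,d), marked(d), on(c)}
optimal plan length = 2; 2 ≤ 2

Yes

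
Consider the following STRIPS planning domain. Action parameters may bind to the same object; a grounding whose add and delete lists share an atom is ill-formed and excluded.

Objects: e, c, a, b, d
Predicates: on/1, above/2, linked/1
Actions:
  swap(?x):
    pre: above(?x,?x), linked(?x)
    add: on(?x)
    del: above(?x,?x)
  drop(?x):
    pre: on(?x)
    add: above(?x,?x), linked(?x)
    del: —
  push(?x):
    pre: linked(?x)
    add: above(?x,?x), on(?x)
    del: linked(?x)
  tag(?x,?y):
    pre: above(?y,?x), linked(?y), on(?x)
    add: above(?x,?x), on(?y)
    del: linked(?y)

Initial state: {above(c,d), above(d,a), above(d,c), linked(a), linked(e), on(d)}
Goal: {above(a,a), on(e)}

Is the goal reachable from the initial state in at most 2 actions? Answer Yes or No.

Yes

1. push(e)  →  {above(c,d), above(d,a), above(d,c), above(e,e), linked(a), on(d), on(e)}
2. push(a)  →  {above(a,a), above(c,d), above(d,a), above(d,c), above(e,e), on(a), on(d), on(e)}
optimal plan length = 2; 2 ≤ 2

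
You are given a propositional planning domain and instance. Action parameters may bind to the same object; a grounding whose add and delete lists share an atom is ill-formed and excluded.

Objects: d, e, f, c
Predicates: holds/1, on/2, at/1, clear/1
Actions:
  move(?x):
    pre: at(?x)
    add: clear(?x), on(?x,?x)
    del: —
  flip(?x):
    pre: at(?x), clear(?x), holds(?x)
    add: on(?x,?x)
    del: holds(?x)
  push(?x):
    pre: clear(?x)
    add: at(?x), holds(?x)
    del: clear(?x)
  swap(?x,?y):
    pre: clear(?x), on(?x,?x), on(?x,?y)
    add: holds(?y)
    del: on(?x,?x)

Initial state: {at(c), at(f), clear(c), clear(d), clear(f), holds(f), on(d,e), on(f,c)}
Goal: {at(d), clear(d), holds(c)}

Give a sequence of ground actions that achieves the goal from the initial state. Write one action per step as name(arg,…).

push(d); move(d); push(c)

1. push(d)  →  {at(c), at(d), at(f), clear(c), clear(f), holds(d), holds(f), on(d,e), on(f,c)}
2. move(d)  →  {at(c), at(d), at(f), clear(c), clear(d), clear(f), holds(d), holds(f), on(d,d), on(d,e), on(f,c)}
3. push(c)  →  {at(c), at(d), at(f), clear(d), clear(f), holds(c), holds(d), holds(f), on(d,d), on(d,e), on(f,c)}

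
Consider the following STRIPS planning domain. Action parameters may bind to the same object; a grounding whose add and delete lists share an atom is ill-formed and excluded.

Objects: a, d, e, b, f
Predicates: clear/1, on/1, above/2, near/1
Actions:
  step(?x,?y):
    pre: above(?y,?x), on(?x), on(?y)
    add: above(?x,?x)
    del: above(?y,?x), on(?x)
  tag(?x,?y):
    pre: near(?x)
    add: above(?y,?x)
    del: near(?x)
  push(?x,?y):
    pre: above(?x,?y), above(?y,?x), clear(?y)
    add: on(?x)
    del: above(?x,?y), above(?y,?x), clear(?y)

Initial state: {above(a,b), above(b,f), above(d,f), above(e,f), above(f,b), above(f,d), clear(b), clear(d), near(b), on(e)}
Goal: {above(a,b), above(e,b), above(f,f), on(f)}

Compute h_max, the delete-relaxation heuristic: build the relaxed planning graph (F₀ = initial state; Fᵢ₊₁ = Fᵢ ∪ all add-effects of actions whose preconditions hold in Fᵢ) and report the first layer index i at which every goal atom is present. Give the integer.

F0 = init (10 atoms)
F1 = F0 ∪ {above(b,b), above(d,b), above(e,b), on(f)}  (14 atoms)
F2 = F1 ∪ {above(f,f), on(b)}  (16 atoms)
goal ⊆ F2  ⇒  h_max = 2

2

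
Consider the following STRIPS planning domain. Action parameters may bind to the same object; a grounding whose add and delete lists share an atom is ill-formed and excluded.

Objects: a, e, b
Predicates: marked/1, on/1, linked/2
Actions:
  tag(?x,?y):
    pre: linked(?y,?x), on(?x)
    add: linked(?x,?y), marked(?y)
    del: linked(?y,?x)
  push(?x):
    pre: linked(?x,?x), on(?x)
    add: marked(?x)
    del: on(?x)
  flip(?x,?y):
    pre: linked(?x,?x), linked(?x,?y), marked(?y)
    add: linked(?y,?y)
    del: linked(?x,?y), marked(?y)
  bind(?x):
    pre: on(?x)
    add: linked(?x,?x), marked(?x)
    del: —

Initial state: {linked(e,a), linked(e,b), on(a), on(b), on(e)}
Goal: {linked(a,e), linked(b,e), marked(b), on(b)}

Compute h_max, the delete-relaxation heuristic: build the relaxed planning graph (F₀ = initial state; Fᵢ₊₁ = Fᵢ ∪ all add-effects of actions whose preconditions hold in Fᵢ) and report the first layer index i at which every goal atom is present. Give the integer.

1

F0 = init (5 atoms)
F1 = F0 ∪ {linked(a,a), linked(a,e), linked(b,b), linked(b,e), linked(e,e), marked(a), marked(b), marked(e)}  (13 atoms)
goal ⊆ F1  ⇒  h_max = 1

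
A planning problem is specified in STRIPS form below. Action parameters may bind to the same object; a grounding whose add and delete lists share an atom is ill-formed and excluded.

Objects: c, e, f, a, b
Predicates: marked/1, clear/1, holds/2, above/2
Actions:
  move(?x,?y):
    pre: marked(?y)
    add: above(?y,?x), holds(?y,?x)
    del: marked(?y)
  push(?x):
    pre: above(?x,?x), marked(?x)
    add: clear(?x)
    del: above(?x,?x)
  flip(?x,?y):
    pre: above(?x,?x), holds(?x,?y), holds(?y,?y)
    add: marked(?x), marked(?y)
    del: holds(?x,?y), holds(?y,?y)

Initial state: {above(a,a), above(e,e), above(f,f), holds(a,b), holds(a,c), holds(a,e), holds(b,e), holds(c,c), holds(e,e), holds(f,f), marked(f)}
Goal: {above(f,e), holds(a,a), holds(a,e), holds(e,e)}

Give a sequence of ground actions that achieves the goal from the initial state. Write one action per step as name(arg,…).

1. move(e,f)  →  {above(a,a), above(e,e), above(f,e), above(f,f), holds(a,b), holds(a,c), holds(a,e), holds(b,e), holds(c,c), holds(e,e), holds(f,e), holds(f,f)}
2. flip(a,c)  →  {above(a,a), above(e,e), above(f,e), above(f,f), holds(a,b), holds(a,e), holds(b,e), holds(e,e), holds(f,e), holds(f,f), marked(a), marked(c)}
3. move(a,a)  →  {above(a,a), above(e,e), above(f,e), above(f,f), holds(a,a), holds(a,b), holds(a,e), holds(b,e), holds(e,e), holds(f,e), holds(f,f), marked(c)}

move(e,f); flip(a,c); move(a,a)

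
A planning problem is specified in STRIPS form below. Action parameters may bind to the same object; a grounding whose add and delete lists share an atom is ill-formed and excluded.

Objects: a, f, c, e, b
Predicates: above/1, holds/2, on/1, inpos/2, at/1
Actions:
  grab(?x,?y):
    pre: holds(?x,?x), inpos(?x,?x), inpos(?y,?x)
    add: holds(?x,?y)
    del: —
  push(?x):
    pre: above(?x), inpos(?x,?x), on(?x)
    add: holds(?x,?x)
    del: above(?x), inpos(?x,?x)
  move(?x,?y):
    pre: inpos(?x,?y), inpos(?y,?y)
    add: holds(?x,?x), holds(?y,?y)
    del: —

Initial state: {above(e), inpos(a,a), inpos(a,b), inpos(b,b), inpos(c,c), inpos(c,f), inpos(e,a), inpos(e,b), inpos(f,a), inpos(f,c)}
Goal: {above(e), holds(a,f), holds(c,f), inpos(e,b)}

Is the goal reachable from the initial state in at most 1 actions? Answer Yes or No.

1. move(a,a)  →  {above(e), holds(a,a), inpos(a,a), inpos(a,b), inpos(b,b), inpos(c,c), inpos(c,f), inpos(e,a), inpos(e,b), inpos(f,a), inpos(f,c)}
2. grab(a,f)  →  {above(e), holds(a,a), holds(a,f), inpos(a,a), inpos(a,b), inpos(b,b), inpos(c,c), inpos(c,f), inpos(e,a), inpos(e,b), inpos(f,a), inpos(f,c)}
3. move(f,c)  →  {above(e), holds(a,a), holds(a,f), holds(c,c), holds(f,f), inpos(a,a), inpos(a,b), inpos(b,b), inpos(c,c), inpos(c,f), inpos(e,a), inpos(e,b), inpos(f,a), inpos(f,c)}
4. grab(c,f)  →  {above(e), holds(a,a), holds(a,f), holds(c,c), holds(c,f), holds(f,f), inpos(a,a), inpos(a,b), inpos(b,b), inpos(c,c), inpos(c,f), inpos(e,a), inpos(e,b), inpos(f,a), inpos(f,c)}
optimal plan length = 4; 4 > 1

No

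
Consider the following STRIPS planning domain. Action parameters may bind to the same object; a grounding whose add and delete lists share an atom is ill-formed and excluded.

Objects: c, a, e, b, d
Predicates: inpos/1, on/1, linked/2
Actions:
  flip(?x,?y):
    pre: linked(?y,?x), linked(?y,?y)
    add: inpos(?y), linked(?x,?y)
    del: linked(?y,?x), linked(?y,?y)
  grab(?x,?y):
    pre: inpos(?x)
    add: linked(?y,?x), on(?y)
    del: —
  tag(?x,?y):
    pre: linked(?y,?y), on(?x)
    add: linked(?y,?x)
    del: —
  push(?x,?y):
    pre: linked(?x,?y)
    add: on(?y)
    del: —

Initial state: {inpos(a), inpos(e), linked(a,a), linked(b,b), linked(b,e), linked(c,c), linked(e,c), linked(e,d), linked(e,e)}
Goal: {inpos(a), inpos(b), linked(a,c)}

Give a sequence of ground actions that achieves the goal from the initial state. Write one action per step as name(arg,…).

flip(e,b); grab(a,c); flip(a,c)

1. flip(e,b)  →  {inpos(a), inpos(b), inpos(e), linked(a,a), linked(c,c), linked(e,b), linked(e,c), linked(e,d), linked(e,e)}
2. grab(a,c)  →  {inpos(a), inpos(b), inpos(e), linked(a,a), linked(c,a), linked(c,c), linked(e,b), linked(e,c), linked(e,d), linked(e,e), on(c)}
3. flip(a,c)  →  {inpos(a), inpos(b), inpos(c), inpos(e), linked(a,a), linked(a,c), linked(e,b), linked(e,c), linked(e,d), linked(e,e), on(c)}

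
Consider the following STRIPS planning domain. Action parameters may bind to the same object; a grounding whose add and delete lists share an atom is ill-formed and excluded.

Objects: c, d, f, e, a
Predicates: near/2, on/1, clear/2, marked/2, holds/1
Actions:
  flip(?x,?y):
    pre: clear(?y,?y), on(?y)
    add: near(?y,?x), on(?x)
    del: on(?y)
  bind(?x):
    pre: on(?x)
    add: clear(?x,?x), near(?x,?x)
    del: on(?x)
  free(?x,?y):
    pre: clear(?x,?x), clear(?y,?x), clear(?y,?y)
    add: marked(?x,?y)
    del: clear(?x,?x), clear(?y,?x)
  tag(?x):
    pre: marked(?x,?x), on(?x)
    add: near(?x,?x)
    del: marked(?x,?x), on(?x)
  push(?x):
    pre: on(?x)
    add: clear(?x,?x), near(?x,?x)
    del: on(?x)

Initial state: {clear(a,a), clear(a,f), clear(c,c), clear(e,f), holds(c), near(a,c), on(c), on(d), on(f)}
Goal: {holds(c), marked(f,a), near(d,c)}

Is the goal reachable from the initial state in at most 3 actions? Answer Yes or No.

No

1. bind(d)  →  {clear(a,a), clear(a,f), clear(c,c), clear(d,d), clear(e,f), holds(c), near(a,c), near(d,d), on(c), on(f)}
2. flip(d,c)  →  {clear(a,a), clear(a,f), clear(c,c), clear(d,d), clear(e,f), holds(c), near(a,c), near(c,d), near(d,d), on(d), on(f)}
3. flip(c,d)  →  {clear(a,a), clear(a,f), clear(c,c), clear(d,d), clear(e,f), holds(c), near(a,c), near(c,d), near(d,c), near(d,d), on(c), on(f)}
4. bind(f)  →  {clear(a,a), clear(a,f), clear(c,c), clear(d,d), clear(e,f), clear(f,f), holds(c), near(a,c), near(c,d), near(d,c), near(d,d), near(f,f), on(c)}
5. free(f,a)  →  {clear(a,a), clear(c,c), clear(d,d), clear(e,f), holds(c), marked(f,a), near(a,c), near(c,d), near(d,c), near(d,d), near(f,f), on(c)}
optimal plan length = 5; 5 > 3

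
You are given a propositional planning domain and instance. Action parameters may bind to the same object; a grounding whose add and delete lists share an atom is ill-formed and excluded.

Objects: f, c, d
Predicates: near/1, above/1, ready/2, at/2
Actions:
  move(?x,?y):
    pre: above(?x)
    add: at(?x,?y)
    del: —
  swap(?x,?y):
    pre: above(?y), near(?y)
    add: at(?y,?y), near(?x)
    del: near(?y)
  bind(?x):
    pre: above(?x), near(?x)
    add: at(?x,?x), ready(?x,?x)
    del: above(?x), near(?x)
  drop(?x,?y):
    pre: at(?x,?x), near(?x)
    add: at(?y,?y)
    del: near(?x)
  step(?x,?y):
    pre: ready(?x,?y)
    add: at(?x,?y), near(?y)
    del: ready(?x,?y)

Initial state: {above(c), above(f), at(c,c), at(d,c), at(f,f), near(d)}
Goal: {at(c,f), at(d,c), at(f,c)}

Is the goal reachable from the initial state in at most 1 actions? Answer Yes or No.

No

1. move(f,c)  →  {above(c), above(f), at(c,c), at(d,c), at(f,c), at(f,f), near(d)}
2. move(c,f)  →  {above(c), above(f), at(c,c), at(c,f), at(d,c), at(f,c), at(f,f), near(d)}
optimal plan length = 2; 2 > 1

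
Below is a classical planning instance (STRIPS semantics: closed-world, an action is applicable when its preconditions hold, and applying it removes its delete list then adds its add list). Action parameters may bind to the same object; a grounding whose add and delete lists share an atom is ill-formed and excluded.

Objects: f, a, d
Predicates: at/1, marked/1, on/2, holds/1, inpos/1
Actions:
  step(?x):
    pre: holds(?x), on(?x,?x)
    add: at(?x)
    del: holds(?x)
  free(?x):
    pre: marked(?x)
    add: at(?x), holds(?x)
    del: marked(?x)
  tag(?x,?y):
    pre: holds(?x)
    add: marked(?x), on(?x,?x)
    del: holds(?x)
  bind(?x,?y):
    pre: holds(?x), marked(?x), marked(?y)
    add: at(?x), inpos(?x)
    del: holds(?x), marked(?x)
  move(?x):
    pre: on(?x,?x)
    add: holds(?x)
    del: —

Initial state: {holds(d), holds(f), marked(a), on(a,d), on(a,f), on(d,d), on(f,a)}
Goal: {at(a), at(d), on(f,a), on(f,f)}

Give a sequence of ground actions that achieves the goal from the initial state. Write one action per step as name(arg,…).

1. step(d)  →  {at(d), holds(f), marked(a), on(a,d), on(a,f), on(d,d), on(f,a)}
2. free(a)  →  {at(a), at(d), holds(a), holds(f), on(a,d), on(a,f), on(d,d), on(f,a)}
3. tag(f,f)  →  {at(a), at(d), holds(a), marked(f), on(a,d), on(a,f), on(d,d), on(f,a), on(f,f)}

step(d); free(a); tag(f,f)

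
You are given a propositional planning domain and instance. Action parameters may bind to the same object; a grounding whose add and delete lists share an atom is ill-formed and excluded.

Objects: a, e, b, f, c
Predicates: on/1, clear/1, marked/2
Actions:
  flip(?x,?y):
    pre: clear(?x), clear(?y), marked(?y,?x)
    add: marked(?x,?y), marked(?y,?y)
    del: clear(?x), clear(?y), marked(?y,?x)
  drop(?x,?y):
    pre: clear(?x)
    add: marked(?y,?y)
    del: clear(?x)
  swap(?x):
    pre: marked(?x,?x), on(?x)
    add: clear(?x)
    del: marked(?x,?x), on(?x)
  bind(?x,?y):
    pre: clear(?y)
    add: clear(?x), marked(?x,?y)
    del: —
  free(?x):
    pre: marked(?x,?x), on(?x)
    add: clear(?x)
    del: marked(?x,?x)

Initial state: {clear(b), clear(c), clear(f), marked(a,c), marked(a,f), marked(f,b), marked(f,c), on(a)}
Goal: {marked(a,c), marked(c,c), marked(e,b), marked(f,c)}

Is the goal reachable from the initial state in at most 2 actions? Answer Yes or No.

Yes

1. drop(f,c)  →  {clear(b), clear(c), marked(a,c), marked(a,f), marked(c,c), marked(f,b), marked(f,c), on(a)}
2. bind(e,b)  →  {clear(b), clear(c), clear(e), marked(a,c), marked(a,f), marked(c,c), marked(e,b), marked(f,b), marked(f,c), on(a)}
optimal plan length = 2; 2 ≤ 2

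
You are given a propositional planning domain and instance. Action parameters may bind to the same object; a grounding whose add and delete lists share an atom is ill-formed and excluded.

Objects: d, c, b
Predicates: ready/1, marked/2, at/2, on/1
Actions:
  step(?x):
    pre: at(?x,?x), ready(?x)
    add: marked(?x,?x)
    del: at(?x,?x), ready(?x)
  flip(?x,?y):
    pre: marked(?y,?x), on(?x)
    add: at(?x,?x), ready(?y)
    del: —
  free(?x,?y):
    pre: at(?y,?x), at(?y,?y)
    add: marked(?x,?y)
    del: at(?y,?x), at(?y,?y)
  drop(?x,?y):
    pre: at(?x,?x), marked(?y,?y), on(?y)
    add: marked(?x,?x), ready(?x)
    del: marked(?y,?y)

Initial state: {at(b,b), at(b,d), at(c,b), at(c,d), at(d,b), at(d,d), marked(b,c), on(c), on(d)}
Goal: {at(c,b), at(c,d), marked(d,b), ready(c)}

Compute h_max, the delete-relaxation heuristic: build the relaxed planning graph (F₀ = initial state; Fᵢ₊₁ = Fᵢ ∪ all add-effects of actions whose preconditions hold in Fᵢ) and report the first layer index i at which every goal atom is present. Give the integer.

2

F0 = init (9 atoms)
F1 = F0 ∪ {at(c,c), marked(b,b), marked(b,d), marked(d,b), marked(d,d), ready(b)}  (15 atoms)
F2 = F1 ∪ {marked(c,c), marked(d,c), ready(c), ready(d)}  (19 atoms)
goal ⊆ F2  ⇒  h_max = 2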